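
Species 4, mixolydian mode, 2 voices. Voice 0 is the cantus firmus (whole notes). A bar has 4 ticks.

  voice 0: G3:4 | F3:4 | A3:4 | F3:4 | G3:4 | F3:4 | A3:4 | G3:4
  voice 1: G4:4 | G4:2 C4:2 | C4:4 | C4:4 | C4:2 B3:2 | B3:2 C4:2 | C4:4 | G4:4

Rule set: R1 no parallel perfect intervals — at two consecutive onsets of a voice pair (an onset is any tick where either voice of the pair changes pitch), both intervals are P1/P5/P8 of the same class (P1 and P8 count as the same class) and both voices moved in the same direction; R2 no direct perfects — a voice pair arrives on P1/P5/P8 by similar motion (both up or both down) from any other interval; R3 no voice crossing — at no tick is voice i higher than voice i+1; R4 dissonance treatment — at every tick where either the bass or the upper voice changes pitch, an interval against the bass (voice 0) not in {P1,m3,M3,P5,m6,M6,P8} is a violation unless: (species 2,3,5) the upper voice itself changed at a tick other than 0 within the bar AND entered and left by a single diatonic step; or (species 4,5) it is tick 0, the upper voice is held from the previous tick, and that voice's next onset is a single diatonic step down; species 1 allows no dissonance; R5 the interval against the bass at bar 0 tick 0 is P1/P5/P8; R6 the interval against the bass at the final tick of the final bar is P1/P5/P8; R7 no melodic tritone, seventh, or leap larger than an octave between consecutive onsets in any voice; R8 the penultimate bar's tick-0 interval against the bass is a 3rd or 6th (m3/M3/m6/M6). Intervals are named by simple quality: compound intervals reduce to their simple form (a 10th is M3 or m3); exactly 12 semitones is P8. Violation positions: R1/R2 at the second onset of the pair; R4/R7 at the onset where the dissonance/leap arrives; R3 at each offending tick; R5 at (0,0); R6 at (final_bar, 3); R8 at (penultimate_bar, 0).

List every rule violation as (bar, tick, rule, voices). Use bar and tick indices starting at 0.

(1, 0, R4, (0, 1))
(5, 0, R4, (0, 1))

bar 0: v0=G3 v1=G4 downbeat P8
bar 1: v0=F3 v1=G4 downbeat M2
bar 2: v0=A3 v1=C4 downbeat m3
bar 3: v0=F3 v1=C4 downbeat P5
bar 4: v0=G3 v1=C4 downbeat P4
bar 5: v0=F3 v1=B3 downbeat TT
bar 6: v0=A3 v1=C4 downbeat m3
bar 7: v0=G3 v1=G4 downbeat P8
  -> R4 @ bar 1 tick 0 v(0, 1): F3/G4 M2 untreated
  -> R4 @ bar 5 tick 0 v(0, 1): F3/B3 TT untreated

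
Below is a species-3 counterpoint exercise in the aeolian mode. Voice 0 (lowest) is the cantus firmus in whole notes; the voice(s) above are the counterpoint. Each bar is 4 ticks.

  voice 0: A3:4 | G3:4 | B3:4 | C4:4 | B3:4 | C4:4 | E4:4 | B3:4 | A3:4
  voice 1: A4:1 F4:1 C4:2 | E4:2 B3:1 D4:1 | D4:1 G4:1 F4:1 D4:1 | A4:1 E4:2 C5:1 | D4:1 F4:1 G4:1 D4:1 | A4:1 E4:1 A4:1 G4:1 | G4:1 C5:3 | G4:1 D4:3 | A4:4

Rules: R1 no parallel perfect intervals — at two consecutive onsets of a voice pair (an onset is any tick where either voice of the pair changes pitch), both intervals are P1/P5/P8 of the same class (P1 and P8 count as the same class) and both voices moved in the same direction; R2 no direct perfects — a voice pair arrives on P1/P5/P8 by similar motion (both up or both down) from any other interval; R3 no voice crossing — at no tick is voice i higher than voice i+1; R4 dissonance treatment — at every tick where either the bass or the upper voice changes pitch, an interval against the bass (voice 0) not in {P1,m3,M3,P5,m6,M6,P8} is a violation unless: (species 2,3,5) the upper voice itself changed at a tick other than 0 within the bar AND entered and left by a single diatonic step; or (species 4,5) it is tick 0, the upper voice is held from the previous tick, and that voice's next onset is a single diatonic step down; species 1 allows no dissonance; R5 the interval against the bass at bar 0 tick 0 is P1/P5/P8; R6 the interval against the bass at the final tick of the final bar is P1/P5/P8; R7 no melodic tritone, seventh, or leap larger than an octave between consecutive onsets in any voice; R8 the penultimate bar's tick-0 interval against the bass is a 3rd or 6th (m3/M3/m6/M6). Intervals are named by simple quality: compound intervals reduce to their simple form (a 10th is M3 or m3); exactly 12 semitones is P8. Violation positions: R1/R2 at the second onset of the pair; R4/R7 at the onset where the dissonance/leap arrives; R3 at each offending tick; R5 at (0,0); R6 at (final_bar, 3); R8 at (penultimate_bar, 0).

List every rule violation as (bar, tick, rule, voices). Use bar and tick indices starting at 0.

bar 0: v0=A3 v1=A4 downbeat P8
bar 1: v0=G3 v1=E4 downbeat M6
bar 2: v0=B3 v1=D4 downbeat m3
bar 3: v0=C4 v1=A4 downbeat M6
bar 4: v0=B3 v1=D4 downbeat m3
bar 5: v0=C4 v1=A4 downbeat M6
bar 6: v0=E4 v1=G4 downbeat m3
bar 7: v0=B3 v1=G4 downbeat m6
bar 8: v0=A3 v1=A4 downbeat P8
  -> R4 @ bar 2 tick 2 v(0, 1): B3/F4 TT untreated
  -> R7 @ bar 4 tick 0 v(1,): C5->D4 leap 10st
  -> R4 @ bar 4 tick 1 v(0, 1): B3/F4 TT untreated

(2, 2, R4, (0, 1))
(4, 0, R7, (1,))
(4, 1, R4, (0, 1))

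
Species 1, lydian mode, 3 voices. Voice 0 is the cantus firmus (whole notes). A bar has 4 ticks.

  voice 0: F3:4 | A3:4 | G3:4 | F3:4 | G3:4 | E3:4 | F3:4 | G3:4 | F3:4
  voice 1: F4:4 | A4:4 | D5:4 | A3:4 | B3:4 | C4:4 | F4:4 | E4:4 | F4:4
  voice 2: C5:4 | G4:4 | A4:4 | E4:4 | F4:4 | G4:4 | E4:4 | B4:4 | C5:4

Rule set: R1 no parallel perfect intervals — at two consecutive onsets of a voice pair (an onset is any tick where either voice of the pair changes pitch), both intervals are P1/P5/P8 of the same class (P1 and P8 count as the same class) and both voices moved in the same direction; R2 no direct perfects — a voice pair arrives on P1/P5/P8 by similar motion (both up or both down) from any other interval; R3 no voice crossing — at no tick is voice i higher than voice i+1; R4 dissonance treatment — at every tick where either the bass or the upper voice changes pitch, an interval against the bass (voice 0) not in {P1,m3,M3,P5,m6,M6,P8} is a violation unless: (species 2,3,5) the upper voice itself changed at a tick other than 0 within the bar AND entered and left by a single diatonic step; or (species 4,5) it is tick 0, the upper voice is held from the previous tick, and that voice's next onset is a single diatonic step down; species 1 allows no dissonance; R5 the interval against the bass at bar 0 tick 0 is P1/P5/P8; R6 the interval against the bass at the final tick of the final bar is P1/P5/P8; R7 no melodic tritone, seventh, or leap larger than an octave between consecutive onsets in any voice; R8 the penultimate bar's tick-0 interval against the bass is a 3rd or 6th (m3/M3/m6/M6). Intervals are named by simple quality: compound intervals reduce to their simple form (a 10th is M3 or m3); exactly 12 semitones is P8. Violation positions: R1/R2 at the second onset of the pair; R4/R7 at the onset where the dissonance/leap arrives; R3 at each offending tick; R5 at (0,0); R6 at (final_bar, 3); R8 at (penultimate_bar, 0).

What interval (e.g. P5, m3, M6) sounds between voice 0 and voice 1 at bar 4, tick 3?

M3

voice 0=G3 voice 1=B3 -> M3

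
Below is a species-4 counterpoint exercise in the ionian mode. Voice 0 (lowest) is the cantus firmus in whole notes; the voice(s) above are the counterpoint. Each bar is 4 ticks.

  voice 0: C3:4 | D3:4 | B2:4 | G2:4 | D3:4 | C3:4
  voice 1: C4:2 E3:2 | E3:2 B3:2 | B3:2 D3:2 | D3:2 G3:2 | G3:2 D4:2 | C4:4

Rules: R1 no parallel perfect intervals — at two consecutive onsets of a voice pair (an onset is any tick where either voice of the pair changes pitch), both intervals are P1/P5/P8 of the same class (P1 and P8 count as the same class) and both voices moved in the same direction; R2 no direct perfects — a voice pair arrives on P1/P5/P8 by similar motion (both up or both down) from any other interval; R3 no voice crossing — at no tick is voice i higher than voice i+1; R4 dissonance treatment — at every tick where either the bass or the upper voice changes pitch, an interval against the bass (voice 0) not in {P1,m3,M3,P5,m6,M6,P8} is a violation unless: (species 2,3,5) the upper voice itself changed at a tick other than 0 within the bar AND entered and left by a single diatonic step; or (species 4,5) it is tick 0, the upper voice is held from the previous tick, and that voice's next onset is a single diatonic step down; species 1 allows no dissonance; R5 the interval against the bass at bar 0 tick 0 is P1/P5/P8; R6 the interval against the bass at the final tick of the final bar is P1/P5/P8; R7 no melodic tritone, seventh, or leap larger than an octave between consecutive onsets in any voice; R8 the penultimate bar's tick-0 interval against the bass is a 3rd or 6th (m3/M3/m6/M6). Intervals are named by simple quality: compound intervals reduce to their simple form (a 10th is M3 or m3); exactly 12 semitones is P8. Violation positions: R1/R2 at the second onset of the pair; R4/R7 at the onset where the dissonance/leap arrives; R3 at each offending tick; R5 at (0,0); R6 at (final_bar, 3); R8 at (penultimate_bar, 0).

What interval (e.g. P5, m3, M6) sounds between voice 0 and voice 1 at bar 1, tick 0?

voice 0=D3 voice 1=E3 -> M2

M2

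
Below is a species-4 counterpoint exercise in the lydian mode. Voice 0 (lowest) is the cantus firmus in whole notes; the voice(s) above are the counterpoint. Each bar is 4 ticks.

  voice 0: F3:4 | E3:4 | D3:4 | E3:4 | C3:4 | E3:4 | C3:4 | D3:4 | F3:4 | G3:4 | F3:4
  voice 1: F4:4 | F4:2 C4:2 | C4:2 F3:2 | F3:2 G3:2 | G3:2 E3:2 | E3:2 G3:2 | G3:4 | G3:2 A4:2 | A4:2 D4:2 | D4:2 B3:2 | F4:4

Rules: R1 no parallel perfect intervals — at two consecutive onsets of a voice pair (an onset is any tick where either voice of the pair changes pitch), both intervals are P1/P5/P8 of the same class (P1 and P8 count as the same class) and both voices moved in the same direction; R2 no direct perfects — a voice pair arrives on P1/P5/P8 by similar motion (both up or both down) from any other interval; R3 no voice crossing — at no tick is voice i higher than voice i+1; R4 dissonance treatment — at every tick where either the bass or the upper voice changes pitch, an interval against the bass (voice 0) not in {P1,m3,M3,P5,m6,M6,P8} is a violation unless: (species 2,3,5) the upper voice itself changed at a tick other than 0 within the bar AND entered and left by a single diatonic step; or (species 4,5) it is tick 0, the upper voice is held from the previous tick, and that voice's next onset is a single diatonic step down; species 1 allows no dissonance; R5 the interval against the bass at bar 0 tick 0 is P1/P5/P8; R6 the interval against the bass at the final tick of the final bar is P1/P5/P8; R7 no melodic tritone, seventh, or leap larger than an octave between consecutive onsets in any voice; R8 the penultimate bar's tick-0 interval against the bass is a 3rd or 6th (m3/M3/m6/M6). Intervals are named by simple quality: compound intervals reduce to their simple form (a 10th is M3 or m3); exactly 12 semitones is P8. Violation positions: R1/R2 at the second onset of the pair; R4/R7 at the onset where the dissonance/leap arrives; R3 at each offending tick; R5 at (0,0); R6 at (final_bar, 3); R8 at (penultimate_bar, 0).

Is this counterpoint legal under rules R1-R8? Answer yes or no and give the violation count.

bar 0: v0=F3 v1=F4 (P8)
bar 1: v0=E3 v1=F4 (m2)
bar 2: v0=D3 v1=C4 (m7)
bar 3: v0=E3 v1=F3 (m2)
bar 4: v0=C3 v1=G3 (P5)
bar 5: v0=E3 v1=E3 (P1)
bar 6: v0=C3 v1=G3 (P5)
bar 7: v0=D3 v1=G3 (P4)
bar 8: v0=F3 v1=A4 (M3)
bar 9: v0=G3 v1=D4 (P5)
bar 10: v0=F3 v1=F4 (P8)
  R4 @ bar1.0: E3/F4 m2 untreated
  R4 @ bar2.0: D3/C4 m7 untreated
  R4 @ bar3.0: E3/F3 m2 untreated
  R4 @ bar7.0: D3/G3 P4 untreated
  R7 @ bar7.2: G3->A4 leap 14st
  R8 @ bar9.0: penult P5 not 3rd/6th
  R7 @ bar10.0: B3->F4 leap 6st

No (7 violations)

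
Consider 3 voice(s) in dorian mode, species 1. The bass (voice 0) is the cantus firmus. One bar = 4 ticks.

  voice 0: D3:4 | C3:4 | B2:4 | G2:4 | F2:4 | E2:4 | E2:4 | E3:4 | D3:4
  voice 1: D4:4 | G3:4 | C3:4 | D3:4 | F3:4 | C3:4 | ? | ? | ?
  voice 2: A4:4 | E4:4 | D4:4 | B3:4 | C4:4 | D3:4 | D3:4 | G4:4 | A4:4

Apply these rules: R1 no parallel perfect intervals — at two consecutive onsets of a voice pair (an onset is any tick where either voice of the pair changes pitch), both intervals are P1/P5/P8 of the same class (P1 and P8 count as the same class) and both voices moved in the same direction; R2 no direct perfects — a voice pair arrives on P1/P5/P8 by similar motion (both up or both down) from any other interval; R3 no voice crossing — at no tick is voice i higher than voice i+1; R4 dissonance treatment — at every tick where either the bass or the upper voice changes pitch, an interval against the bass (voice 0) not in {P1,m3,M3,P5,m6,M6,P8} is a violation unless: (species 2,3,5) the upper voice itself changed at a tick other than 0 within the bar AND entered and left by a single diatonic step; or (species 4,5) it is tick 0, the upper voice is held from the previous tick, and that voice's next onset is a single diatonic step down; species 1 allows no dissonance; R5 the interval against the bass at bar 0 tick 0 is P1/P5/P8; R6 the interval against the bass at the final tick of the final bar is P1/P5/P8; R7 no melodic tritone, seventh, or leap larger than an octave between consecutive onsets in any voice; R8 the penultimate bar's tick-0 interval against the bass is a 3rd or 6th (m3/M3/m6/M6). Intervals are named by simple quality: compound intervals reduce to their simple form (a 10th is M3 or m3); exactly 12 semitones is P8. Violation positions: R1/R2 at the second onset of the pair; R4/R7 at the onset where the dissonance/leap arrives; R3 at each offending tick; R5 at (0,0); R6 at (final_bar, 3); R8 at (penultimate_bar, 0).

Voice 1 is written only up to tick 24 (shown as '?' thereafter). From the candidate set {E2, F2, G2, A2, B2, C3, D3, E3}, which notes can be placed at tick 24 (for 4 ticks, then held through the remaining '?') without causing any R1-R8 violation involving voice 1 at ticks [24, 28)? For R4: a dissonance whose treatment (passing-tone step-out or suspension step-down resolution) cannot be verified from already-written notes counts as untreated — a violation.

{B2, C3, E2, G2}

E2: legal
F2: violates R4
G2: legal
A2: violates R4
B2: legal
C3: legal
D3: violates R4
E3: violates R3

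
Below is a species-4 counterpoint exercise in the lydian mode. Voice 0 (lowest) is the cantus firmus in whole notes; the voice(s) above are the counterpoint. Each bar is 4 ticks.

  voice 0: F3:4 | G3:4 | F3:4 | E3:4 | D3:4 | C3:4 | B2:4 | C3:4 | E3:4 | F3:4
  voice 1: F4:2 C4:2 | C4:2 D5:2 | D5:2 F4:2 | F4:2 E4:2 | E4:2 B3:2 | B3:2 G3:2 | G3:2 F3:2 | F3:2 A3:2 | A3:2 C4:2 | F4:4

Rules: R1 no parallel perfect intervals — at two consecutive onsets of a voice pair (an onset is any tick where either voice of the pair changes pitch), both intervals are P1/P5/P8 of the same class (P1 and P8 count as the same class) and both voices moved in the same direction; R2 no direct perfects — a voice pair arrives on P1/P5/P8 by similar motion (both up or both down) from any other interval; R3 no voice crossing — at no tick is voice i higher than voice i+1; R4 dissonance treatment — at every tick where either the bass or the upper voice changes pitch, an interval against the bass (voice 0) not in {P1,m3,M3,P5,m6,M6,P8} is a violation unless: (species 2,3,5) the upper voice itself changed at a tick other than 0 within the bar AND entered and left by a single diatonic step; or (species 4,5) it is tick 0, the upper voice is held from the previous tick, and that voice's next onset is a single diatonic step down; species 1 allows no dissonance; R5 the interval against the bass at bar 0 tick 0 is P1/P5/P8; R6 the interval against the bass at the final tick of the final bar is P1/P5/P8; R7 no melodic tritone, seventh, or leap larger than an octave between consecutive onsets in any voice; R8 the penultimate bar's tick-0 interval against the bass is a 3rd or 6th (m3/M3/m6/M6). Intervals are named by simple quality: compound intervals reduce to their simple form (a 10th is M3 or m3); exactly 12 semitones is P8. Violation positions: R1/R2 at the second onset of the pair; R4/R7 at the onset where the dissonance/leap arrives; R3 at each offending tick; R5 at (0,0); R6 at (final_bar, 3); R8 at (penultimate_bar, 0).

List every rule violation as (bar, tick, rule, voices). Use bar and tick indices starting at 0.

bar 0: v0=F3 v1=F4 downbeat P8
bar 1: v0=G3 v1=C4 downbeat P4
bar 2: v0=F3 v1=D5 downbeat M6
bar 3: v0=E3 v1=F4 downbeat m2
bar 4: v0=D3 v1=E4 downbeat M2
bar 5: v0=C3 v1=B3 downbeat M7
bar 6: v0=B2 v1=G3 downbeat m6
bar 7: v0=C3 v1=F3 downbeat P4
bar 8: v0=E3 v1=A3 downbeat P4
bar 9: v0=F3 v1=F4 downbeat P8
  -> R4 @ bar 1 tick 0 v(0, 1): G3/C4 P4 untreated
  -> R7 @ bar 1 tick 2 v(1,): C4->D5 leap 14st
  -> R4 @ bar 4 tick 0 v(0, 1): D3/E4 M2 untreated
  -> R4 @ bar 5 tick 0 v(0, 1): C3/B3 M7 untreated
  -> R4 @ bar 6 tick 2 v(0, 1): B2/F3 TT untreated
  -> R4 @ bar 7 tick 0 v(0, 1): C3/F3 P4 untreated
  -> R4 @ bar 8 tick 0 v(0, 1): E3/A3 P4 untreated
  -> R8 @ bar 8 tick 0 v(0, 1): penult P4 not 3rd/6th
  -> R2 @ bar 9 tick 0 v(0, 1): E3/C4 m6 -> F3/F4 P8 similar

(1, 0, R4, (0, 1))
(1, 2, R7, (1,))
(4, 0, R4, (0, 1))
(5, 0, R4, (0, 1))
(6, 2, R4, (0, 1))
(7, 0, R4, (0, 1))
(8, 0, R4, (0, 1))
(8, 0, R8, (0, 1))
(9, 0, R2, (0, 1))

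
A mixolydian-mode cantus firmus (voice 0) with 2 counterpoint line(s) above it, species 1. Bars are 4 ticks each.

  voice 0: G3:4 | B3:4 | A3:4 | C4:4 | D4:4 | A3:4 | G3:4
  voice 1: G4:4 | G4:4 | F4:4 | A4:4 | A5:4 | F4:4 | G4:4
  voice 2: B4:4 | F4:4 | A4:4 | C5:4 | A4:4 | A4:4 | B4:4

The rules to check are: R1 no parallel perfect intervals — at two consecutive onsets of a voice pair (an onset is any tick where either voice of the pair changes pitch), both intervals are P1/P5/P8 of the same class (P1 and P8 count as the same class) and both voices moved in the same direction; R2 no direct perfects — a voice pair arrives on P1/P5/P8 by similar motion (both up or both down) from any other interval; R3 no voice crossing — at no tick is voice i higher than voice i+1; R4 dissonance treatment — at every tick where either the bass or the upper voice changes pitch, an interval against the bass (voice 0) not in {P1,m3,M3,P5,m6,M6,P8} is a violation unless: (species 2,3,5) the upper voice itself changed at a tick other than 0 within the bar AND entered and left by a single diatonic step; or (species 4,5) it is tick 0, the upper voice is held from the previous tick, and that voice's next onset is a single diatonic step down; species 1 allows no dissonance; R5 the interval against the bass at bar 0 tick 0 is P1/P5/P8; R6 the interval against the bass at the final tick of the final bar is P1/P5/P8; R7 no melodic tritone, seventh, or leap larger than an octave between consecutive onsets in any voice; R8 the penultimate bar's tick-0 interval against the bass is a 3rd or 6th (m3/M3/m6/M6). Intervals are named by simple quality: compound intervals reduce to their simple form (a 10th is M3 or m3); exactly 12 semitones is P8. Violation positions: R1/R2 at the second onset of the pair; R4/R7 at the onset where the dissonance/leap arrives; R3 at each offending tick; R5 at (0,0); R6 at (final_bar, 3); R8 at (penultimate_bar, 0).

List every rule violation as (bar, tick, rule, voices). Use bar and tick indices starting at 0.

(0, 0, R5, (0, 2))
(1, 0, R3, (1, 2))
(1, 0, R4, (0, 2))
(1, 0, R7, (2,))
(1, 1, R3, (1, 2))
(1, 2, R3, (1, 2))
(1, 3, R3, (1, 2))
(3, 0, R1, (0, 2))
(4, 0, R2, (0, 1))
(4, 0, R3, (1, 2))
(4, 1, R3, (1, 2))
(4, 2, R3, (1, 2))
(4, 3, R3, (1, 2))
(5, 0, R7, (1,))
(5, 0, R8, (0, 2))
(6, 3, R6, (0, 2))

bar 0: v0=G3 v1=G4 v2=B4 downbeat M3
bar 1: v0=B3 v1=G4 v2=F4 downbeat TT
bar 2: v0=A3 v1=F4 v2=A4 downbeat P8
bar 3: v0=C4 v1=A4 v2=C5 downbeat P8
bar 4: v0=D4 v1=A5 v2=A4 downbeat P5
bar 5: v0=A3 v1=F4 v2=A4 downbeat P8
bar 6: v0=G3 v1=G4 v2=B4 downbeat M3
  -> R5 @ bar 0 tick 0 v(0, 2): opens on M3
  -> R3 @ bar 1 tick 0 v(1, 2): G4 above F4
  -> R4 @ bar 1 tick 0 v(0, 2): B3/F4 TT untreated
  -> R7 @ bar 1 tick 0 v(2,): B4->F4 leap 6st
  -> R3 @ bar 1 tick 1 v(1, 2): G4 above F4
  -> R3 @ bar 1 tick 2 v(1, 2): G4 above F4
  -> R3 @ bar 1 tick 3 v(1, 2): G4 above F4
  -> R1 @ bar 3 tick 0 v(0, 2): A3/A4 P8 -> C4/C5 P8 similar
  -> R2 @ bar 4 tick 0 v(0, 1): C4/A4 M6 -> D4/A5 P5 similar
  -> R3 @ bar 4 tick 0 v(1, 2): A5 above A4
  -> R3 @ bar 4 tick 1 v(1, 2): A5 above A4
  -> R3 @ bar 4 tick 2 v(1, 2): A5 above A4
  -> R3 @ bar 4 tick 3 v(1, 2): A5 above A4
  -> R7 @ bar 5 tick 0 v(1,): A5->F4 leap 16st
  -> R8 @ bar 5 tick 0 v(0, 2): penult P8 not 3rd/6th
  -> R6 @ bar 6 tick 3 v(0, 2): closes on M3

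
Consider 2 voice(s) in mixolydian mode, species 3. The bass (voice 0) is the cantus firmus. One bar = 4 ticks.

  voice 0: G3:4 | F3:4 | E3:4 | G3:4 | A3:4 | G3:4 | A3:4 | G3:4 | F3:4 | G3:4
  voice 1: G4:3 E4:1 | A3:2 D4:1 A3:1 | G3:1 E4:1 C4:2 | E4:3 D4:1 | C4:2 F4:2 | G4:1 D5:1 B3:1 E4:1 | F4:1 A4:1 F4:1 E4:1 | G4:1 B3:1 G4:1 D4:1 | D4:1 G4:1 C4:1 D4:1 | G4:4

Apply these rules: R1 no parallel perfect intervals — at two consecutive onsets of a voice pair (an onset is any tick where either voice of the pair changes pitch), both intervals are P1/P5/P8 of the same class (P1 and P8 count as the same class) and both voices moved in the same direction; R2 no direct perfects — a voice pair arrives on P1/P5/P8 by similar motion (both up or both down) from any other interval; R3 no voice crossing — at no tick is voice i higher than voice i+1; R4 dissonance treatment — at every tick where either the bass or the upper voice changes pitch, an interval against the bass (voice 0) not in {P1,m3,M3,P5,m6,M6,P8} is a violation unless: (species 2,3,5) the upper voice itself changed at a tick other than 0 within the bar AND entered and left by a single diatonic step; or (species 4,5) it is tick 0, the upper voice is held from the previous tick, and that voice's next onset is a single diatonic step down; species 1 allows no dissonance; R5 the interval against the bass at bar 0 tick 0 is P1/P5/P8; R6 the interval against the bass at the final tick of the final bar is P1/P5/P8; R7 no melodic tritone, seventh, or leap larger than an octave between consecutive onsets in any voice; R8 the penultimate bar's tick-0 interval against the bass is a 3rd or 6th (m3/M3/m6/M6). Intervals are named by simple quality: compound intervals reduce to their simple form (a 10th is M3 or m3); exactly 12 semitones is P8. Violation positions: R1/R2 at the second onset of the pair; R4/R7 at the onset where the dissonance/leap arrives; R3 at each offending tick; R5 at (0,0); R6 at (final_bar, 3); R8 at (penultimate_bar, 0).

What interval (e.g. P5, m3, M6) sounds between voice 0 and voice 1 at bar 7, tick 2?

voice 0=G3 voice 1=G4 -> P8

P8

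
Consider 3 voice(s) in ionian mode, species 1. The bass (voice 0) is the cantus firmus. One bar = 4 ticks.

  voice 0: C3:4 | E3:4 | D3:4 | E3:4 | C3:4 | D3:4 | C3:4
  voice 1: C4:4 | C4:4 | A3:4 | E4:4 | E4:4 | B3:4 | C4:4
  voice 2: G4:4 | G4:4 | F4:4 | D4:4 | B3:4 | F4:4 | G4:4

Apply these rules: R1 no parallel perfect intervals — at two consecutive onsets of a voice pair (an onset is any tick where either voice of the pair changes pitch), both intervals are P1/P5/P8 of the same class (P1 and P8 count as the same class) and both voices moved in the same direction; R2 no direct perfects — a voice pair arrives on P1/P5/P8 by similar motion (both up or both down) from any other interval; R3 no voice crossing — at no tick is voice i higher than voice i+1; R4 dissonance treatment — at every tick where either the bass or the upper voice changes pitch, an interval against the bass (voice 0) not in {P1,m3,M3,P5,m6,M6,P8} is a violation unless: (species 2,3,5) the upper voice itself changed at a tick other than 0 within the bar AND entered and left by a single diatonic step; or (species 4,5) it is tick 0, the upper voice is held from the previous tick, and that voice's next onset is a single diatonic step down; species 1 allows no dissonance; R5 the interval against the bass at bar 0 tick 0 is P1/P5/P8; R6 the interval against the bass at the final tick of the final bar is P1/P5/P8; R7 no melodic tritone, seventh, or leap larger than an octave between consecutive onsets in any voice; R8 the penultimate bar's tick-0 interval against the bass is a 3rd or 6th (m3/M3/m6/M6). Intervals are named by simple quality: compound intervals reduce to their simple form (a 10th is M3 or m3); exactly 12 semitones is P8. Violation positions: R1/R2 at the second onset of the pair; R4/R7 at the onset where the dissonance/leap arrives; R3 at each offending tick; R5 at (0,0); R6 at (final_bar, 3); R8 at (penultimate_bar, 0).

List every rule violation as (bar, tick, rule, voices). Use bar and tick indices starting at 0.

(2, 0, R2, (0, 1))
(3, 0, R2, (0, 1))
(3, 0, R3, (1, 2))
(3, 0, R4, (0, 2))
(3, 1, R3, (1, 2))
(3, 2, R3, (1, 2))
(3, 3, R3, (1, 2))
(4, 0, R3, (1, 2))
(4, 0, R4, (0, 2))
(4, 1, R3, (1, 2))
(4, 2, R3, (1, 2))
(4, 3, R3, (1, 2))
(5, 0, R7, (2,))
(6, 0, R2, (1, 2))

bar 0: v0=C3 v1=C4 v2=G4 downbeat P5
bar 1: v0=E3 v1=C4 v2=G4 downbeat m3
bar 2: v0=D3 v1=A3 v2=F4 downbeat m3
bar 3: v0=E3 v1=E4 v2=D4 downbeat m7
bar 4: v0=C3 v1=E4 v2=B3 downbeat M7
bar 5: v0=D3 v1=B3 v2=F4 downbeat m3
bar 6: v0=C3 v1=C4 v2=G4 downbeat P5
  -> R2 @ bar 2 tick 0 v(0, 1): E3/C4 m6 -> D3/A3 P5 similar
  -> R2 @ bar 3 tick 0 v(0, 1): D3/A3 P5 -> E3/E4 P8 similar
  -> R3 @ bar 3 tick 0 v(1, 2): E4 above D4
  -> R4 @ bar 3 tick 0 v(0, 2): E3/D4 m7 untreated
  -> R3 @ bar 3 tick 1 v(1, 2): E4 above D4
  -> R3 @ bar 3 tick 2 v(1, 2): E4 above D4
  -> R3 @ bar 3 tick 3 v(1, 2): E4 above D4
  -> R3 @ bar 4 tick 0 v(1, 2): E4 above B3
  -> R4 @ bar 4 tick 0 v(0, 2): C3/B3 M7 untreated
  -> R3 @ bar 4 tick 1 v(1, 2): E4 above B3
  -> R3 @ bar 4 tick 2 v(1, 2): E4 above B3
  -> R3 @ bar 4 tick 3 v(1, 2): E4 above B3
  -> R7 @ bar 5 tick 0 v(2,): B3->F4 leap 6st
  -> R2 @ bar 6 tick 0 v(1, 2): B3/F4 TT -> C4/G4 P5 similar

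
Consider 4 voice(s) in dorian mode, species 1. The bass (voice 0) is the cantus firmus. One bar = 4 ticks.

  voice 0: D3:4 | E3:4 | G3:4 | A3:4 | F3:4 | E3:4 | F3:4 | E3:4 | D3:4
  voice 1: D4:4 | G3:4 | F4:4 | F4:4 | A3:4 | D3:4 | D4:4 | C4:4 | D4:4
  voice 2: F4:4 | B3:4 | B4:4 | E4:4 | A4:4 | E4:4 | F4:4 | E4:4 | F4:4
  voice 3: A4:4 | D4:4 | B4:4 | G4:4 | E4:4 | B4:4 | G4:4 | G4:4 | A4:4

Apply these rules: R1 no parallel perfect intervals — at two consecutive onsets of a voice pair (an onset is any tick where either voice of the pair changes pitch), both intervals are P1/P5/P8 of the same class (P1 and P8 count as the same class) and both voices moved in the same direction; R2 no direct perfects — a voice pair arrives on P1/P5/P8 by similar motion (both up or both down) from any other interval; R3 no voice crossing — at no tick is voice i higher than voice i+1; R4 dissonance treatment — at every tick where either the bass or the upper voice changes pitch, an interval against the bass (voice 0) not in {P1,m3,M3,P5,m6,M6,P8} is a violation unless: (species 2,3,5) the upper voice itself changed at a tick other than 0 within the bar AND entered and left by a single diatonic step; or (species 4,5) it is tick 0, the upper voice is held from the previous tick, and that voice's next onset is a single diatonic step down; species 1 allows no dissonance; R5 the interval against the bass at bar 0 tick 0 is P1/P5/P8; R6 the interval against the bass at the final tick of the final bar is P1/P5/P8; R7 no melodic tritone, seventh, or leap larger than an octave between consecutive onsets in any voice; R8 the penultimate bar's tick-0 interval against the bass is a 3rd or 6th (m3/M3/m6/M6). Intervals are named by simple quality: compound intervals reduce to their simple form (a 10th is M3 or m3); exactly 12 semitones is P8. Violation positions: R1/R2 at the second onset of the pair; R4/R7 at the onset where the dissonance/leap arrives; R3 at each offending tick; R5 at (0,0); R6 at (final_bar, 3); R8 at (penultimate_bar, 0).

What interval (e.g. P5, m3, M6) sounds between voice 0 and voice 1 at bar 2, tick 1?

voice 0=G3 voice 1=F4 -> m7

m7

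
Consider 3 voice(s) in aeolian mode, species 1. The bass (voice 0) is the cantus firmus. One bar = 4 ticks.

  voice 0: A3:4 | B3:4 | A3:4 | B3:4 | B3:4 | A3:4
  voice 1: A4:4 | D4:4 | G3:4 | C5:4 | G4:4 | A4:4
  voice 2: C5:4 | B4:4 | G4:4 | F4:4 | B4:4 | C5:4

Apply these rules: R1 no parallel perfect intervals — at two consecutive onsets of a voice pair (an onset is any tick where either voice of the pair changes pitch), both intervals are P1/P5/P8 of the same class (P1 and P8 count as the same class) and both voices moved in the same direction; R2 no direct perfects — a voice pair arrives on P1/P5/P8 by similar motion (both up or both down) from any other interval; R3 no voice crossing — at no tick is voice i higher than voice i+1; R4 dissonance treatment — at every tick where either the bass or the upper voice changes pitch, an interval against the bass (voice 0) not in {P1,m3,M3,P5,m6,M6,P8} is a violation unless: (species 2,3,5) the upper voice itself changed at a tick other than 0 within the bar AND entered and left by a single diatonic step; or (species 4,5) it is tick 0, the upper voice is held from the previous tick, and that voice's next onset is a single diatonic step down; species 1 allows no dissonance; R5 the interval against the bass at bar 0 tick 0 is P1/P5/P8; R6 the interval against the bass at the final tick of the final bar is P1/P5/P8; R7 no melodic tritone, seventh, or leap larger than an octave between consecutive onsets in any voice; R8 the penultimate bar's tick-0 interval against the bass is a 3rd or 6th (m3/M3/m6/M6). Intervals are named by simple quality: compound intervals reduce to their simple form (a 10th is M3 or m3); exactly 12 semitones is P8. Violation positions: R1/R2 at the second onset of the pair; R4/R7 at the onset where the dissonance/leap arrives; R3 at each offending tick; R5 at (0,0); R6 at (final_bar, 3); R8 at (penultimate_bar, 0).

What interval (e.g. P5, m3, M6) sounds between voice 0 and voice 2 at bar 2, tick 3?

m7

voice 0=A3 voice 2=G4 -> m7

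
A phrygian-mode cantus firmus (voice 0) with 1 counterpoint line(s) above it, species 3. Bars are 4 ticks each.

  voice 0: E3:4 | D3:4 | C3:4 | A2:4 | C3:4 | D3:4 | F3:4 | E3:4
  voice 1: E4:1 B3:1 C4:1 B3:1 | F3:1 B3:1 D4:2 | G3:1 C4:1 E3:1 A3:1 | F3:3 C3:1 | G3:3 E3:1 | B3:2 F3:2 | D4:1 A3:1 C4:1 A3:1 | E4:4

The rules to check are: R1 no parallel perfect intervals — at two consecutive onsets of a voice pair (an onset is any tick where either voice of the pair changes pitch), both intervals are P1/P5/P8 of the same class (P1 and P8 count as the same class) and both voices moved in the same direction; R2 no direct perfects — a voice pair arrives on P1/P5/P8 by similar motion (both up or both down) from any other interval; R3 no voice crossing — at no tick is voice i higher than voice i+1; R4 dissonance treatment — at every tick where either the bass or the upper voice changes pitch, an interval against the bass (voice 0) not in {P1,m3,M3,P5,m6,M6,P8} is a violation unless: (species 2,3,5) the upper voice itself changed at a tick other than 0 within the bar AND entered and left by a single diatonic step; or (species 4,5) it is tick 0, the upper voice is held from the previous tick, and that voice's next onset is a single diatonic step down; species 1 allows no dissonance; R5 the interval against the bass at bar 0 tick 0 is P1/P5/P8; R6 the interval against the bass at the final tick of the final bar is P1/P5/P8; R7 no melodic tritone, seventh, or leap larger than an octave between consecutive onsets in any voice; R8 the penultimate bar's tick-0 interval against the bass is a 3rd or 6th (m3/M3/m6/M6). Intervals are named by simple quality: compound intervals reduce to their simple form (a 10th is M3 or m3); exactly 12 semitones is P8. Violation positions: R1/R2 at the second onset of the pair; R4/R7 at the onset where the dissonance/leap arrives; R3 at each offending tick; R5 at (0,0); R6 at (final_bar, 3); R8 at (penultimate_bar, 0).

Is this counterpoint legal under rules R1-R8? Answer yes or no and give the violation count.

No (5 violations)

bar 0: v0=E3 v1=E4 (P8)
bar 1: v0=D3 v1=F3 (m3)
bar 2: v0=C3 v1=G3 (P5)
bar 3: v0=A2 v1=F3 (m6)
bar 4: v0=C3 v1=G3 (P5)
bar 5: v0=D3 v1=B3 (M6)
bar 6: v0=F3 v1=D4 (M6)
bar 7: v0=E3 v1=E4 (P8)
  R7 @ bar1.0: B3->F3 leap 6st
  R7 @ bar1.1: F3->B3 leap 6st
  R2 @ bar2.0: D3/D4 P8 -> C3/G3 P5 similar
  R2 @ bar4.0: A2/C3 m3 -> C3/G3 P5 similar
  R7 @ bar5.2: B3->F3 leap 6st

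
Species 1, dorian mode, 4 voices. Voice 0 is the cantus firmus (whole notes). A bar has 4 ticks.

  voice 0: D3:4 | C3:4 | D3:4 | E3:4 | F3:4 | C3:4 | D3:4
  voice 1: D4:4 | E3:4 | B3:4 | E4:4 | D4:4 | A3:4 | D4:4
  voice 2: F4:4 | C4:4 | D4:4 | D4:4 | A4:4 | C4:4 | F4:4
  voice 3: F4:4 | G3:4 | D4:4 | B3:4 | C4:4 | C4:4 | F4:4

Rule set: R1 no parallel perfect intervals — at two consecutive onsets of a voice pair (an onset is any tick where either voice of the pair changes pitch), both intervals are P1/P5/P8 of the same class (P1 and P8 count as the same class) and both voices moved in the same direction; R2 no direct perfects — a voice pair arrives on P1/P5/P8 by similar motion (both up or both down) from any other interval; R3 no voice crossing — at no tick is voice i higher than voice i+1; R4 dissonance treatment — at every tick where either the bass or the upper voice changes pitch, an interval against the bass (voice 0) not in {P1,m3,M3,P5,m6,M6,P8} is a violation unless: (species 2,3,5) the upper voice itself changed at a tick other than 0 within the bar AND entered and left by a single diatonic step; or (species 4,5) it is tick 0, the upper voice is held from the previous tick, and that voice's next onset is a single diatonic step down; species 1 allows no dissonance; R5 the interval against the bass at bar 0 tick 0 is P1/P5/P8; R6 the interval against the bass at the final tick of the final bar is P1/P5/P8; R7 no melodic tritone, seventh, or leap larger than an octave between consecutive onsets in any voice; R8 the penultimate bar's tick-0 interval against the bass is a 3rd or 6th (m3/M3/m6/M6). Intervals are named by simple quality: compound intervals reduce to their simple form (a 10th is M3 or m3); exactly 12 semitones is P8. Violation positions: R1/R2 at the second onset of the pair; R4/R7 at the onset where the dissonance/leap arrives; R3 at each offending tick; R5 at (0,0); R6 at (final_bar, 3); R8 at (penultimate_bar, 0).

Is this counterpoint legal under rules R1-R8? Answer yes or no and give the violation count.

bar 0: v0=D3 v1=D4 v2=F4 v3=F4 (m3)
bar 1: v0=C3 v1=E3 v2=C4 v3=G3 (P5)
bar 2: v0=D3 v1=B3 v2=D4 v3=D4 (P8)
bar 3: v0=E3 v1=E4 v2=D4 v3=B3 (P5)
bar 4: v0=F3 v1=D4 v2=A4 v3=C4 (P5)
bar 5: v0=C3 v1=A3 v2=C4 v3=C4 (P8)
bar 6: v0=D3 v1=D4 v2=F4 v3=F4 (m3)
  R5 @ bar0.0: opens on m3
  R5 @ bar0.0: opens on m3
  R2 @ bar1.0: D3/F4 m3 -> C3/C4 P8 similar
  R2 @ bar1.0: D3/F4 m3 -> C3/G3 P5 similar
  R3 @ bar1.0: C4 above G3
  R7 @ bar1.0: D4->E3 leap 10st
  R7 @ bar1.0: F4->G3 leap 10st
  R3 @ bar1.1: C4 above G3
  R3 @ bar1.2: C4 above G3
  R3 @ bar1.3: C4 above G3
  R1 @ bar2.0: C3/C4 P8 -> D3/D4 P8 similar
  R2 @ bar2.0: C3/G3 P5 -> D3/D4 P8 similar
  R2 @ bar2.0: C4/G3 P4 -> D4/D4 P1 similar
  R2 @ bar3.0: D3/B3 M6 -> E3/E4 P8 similar
  R3 @ bar3.0: E4 above D4
  R3 @ bar3.0: D4 above B3
  R4 @ bar3.0: E3/D4 m7 untreated
  R3 @ bar3.1: E4 above D4
  R3 @ bar3.1: D4 above B3
  R3 @ bar3.2: E4 above D4
  R3 @ bar3.2: D4 above B3
  R3 @ bar3.3: E4 above D4
  R3 @ bar3.3: D4 above B3
  R1 @ bar4.0: E3/B3 P5 -> F3/C4 P5 similar
  R3 @ bar4.0: A4 above C4
  R3 @ bar4.1: A4 above C4
  R3 @ bar4.2: A4 above C4
  R3 @ bar4.3: A4 above C4
  R2 @ bar5.0: F3/A4 M3 -> C3/C4 P8 similar
  R8 @ bar5.0: penult P8 not 3rd/6th
  R8 @ bar5.0: penult P8 not 3rd/6th
  R1 @ bar6.0: C4/C4 P1 -> F4/F4 P1 similar
  R2 @ bar6.0: C3/A3 M6 -> D3/D4 P8 similar
  R6 @ bar6.3: closes on m3
  R6 @ bar6.3: closes on m3

No (35 violations)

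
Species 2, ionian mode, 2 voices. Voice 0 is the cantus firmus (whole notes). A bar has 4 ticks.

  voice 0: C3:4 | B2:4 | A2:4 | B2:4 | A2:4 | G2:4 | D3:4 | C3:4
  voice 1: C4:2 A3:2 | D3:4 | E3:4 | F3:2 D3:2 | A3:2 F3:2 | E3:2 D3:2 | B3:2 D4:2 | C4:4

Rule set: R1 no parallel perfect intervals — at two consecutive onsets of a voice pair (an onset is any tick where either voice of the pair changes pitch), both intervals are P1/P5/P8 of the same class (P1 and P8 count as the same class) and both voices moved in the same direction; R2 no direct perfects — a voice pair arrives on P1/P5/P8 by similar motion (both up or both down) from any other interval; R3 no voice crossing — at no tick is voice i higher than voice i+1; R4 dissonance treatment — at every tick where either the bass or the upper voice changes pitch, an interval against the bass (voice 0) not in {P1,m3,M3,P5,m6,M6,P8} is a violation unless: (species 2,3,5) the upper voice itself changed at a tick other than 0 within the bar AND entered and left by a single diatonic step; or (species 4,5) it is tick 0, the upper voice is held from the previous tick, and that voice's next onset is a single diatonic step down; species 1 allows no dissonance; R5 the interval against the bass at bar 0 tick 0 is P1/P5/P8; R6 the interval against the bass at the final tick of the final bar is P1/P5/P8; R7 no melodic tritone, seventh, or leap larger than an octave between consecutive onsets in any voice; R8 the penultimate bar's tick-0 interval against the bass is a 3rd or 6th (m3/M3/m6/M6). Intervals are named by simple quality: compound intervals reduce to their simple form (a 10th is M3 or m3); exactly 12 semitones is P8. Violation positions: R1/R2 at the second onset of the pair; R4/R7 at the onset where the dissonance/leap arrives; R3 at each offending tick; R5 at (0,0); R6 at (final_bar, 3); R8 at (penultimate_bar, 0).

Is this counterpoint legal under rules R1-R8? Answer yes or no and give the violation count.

bar 0: v0=C3 v1=C4 (P8)
bar 1: v0=B2 v1=D3 (m3)
bar 2: v0=A2 v1=E3 (P5)
bar 3: v0=B2 v1=F3 (TT)
bar 4: v0=A2 v1=A3 (P8)
bar 5: v0=G2 v1=E3 (M6)
bar 6: v0=D3 v1=B3 (M6)
bar 7: v0=C3 v1=C4 (P8)
  R4 @ bar3.0: B2/F3 TT untreated
  R1 @ bar7.0: D3/D4 P8 -> C3/C4 P8 similar

No (2 violations)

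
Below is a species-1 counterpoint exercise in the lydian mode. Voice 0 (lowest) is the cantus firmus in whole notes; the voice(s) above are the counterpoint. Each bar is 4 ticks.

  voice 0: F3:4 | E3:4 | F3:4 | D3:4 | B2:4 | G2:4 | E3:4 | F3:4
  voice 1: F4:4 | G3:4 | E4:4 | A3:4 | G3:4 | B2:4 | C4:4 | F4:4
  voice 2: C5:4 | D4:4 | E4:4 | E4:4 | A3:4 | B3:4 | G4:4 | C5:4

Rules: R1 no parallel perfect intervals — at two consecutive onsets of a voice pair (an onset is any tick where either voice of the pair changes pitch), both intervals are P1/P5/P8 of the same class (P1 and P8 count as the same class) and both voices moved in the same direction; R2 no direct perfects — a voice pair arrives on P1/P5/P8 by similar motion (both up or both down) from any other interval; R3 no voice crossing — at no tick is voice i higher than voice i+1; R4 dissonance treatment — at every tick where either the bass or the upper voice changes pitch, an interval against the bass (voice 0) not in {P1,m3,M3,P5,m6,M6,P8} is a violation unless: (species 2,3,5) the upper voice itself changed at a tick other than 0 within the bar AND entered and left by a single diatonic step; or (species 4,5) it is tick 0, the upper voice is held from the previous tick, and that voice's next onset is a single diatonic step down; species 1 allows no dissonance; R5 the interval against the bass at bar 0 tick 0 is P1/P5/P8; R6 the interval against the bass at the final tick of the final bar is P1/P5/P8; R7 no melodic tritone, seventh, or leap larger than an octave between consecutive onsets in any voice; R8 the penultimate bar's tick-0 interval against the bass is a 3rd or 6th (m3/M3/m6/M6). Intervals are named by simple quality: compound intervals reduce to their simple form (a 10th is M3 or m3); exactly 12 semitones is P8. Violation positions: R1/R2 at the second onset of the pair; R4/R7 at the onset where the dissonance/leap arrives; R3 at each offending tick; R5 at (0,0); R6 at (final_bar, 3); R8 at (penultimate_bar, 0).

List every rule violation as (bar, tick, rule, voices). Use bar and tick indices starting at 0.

(1, 0, R1, (1, 2))
(1, 0, R4, (0, 2))
(1, 0, R7, (1,))
(1, 0, R7, (2,))
(2, 0, R2, (1, 2))
(2, 0, R4, (0, 1))
(2, 0, R4, (0, 2))
(3, 0, R2, (0, 1))
(3, 0, R4, (0, 2))
(4, 0, R4, (0, 2))
(6, 0, R2, (1, 2))
(6, 0, R7, (1,))
(7, 0, R1, (1, 2))
(7, 0, R2, (0, 1))
(7, 0, R2, (0, 2))

bar 0: v0=F3 v1=F4 v2=C5 downbeat P5
bar 1: v0=E3 v1=G3 v2=D4 downbeat m7
bar 2: v0=F3 v1=E4 v2=E4 downbeat M7
bar 3: v0=D3 v1=A3 v2=E4 downbeat M2
bar 4: v0=B2 v1=G3 v2=A3 downbeat m7
bar 5: v0=G2 v1=B2 v2=B3 downbeat M3
bar 6: v0=E3 v1=C4 v2=G4 downbeat m3
bar 7: v0=F3 v1=F4 v2=C5 downbeat P5
  -> R1 @ bar 1 tick 0 v(1, 2): F4/C5 P5 -> G3/D4 P5 similar
  -> R4 @ bar 1 tick 0 v(0, 2): E3/D4 m7 untreated
  -> R7 @ bar 1 tick 0 v(1,): F4->G3 leap 10st
  -> R7 @ bar 1 tick 0 v(2,): C5->D4 leap 10st
  -> R2 @ bar 2 tick 0 v(1, 2): G3/D4 P5 -> E4/E4 P1 similar
  -> R4 @ bar 2 tick 0 v(0, 1): F3/E4 M7 untreated
  -> R4 @ bar 2 tick 0 v(0, 2): F3/E4 M7 untreated
  -> R2 @ bar 3 tick 0 v(0, 1): F3/E4 M7 -> D3/A3 P5 similar
  -> R4 @ bar 3 tick 0 v(0, 2): D3/E4 M2 untreated
  -> R4 @ bar 4 tick 0 v(0, 2): B2/A3 m7 untreated
  -> R2 @ bar 6 tick 0 v(1, 2): B2/B3 P8 -> C4/G4 P5 similar
  -> R7 @ bar 6 tick 0 v(1,): B2->C4 leap 13st
  -> R1 @ bar 7 tick 0 v(1, 2): C4/G4 P5 -> F4/C5 P5 similar
  -> R2 @ bar 7 tick 0 v(0, 1): E3/C4 m6 -> F3/F4 P8 similar
  -> R2 @ bar 7 tick 0 v(0, 2): E3/G4 m3 -> F3/C5 P5 similar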